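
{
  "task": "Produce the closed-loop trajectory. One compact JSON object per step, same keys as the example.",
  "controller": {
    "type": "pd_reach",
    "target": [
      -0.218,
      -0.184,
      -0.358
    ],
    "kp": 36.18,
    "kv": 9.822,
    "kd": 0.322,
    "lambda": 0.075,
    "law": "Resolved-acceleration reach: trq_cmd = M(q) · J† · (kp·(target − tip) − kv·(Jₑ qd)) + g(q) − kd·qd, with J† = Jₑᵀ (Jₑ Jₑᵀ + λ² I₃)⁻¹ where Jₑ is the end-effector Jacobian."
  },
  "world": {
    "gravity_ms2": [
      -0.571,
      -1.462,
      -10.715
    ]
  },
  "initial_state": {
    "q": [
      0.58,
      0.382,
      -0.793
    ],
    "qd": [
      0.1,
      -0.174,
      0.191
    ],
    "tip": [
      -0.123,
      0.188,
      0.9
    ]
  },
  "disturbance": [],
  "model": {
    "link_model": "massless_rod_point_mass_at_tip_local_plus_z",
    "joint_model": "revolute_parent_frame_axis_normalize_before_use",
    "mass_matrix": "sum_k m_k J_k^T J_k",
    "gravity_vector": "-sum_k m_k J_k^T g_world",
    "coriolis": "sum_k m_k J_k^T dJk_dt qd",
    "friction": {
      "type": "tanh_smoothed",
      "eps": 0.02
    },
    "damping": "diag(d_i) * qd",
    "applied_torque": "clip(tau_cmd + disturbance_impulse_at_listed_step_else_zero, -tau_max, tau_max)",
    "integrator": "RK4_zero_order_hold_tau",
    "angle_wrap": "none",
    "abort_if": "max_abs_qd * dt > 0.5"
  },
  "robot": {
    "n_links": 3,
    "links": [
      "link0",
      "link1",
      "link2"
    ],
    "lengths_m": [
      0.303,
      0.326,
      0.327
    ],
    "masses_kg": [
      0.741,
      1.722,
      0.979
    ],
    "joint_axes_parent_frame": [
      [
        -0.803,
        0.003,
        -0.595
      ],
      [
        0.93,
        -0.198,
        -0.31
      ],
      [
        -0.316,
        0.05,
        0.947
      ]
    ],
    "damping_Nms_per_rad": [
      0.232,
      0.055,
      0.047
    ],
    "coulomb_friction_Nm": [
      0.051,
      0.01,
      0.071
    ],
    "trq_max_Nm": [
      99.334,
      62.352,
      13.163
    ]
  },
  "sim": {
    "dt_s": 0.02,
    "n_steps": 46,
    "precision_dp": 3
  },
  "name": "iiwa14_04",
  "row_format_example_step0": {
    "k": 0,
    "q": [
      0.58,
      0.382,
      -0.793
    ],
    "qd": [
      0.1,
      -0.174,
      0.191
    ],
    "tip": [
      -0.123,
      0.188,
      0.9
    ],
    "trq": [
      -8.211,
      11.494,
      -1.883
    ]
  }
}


{"k":1,"q":[0.587,0.39,-0.795],"qd":[0.647,0.97,-0.236],"tip":[-0.125,0.19,0.898],"trq":[-7.192,8.637,-1.318]}
{"k":2,"q":[0.605,0.419,-0.797],"qd":[1.052,1.88,-0.142],"tip":[-0.134,0.19,0.894],"trq":[-6.467,6.618,-1.047]}
{"k":3,"q":[0.628,0.462,-0.803],"qd":[1.267,2.447,-0.485],"tip":[-0.149,0.189,0.887],"trq":[-5.911,5.051,-0.692]}
{"k":4,"q":[0.655,0.516,-0.811],"qd":[1.42,2.943,-0.268],"tip":[-0.168,0.186,0.878],"trq":[-5.471,3.808,-0.578]}
{"k":5,"q":[0.684,0.578,-0.82],"qd":[1.453,3.216,-0.59],"tip":[-0.19,0.181,0.867],"trq":[-5.084,2.672,-0.302]}
{"k":6,"q":[0.713,0.645,-0.828],"qd":[1.487,3.527,-0.238],"tip":[-0.214,0.176,0.852],"trq":[-4.713,1.668,-0.281]}
{"k":7,"q":[0.742,0.717,-0.836],"qd":[1.434,3.662,-0.582],"tip":[-0.241,0.169,0.835],"trq":[-4.375,0.623,-0.026]}
{"k":8,"q":[0.771,0.792,-0.844],"qd":[1.41,3.878,-0.179],"tip":[-0.269,0.162,0.816],"trq":[-3.996,-0.348,-0.043]}
{"k":9,"q":[0.798,0.87,-0.851],"qd":[1.318,3.948,-0.52],"tip":[-0.298,0.154,0.793],"trq":[-3.676,-1.414,0.198]}
{"k":10,"q":[0.824,0.951,-0.858],"qd":[1.261,4.102,-0.141],"tip":[-0.327,0.144,0.767],"trq":[-3.28,-2.421,0.177]}
{"k":11,"q":[0.848,1.033,-0.864],"qd":[1.151,4.142,-0.432],"tip":[-0.356,0.134,0.738],"trq":[-2.975,-3.53,0.39]}
{"k":12,"q":[0.87,1.117,-0.87],"qd":[1.068,4.244,-0.127],"tip":[-0.385,0.123,0.706],"trq":[-2.581,-4.582,0.384]}
{"k":13,"q":[0.89,1.202,-0.875],"qd":[0.947,4.265,-0.333],"tip":[-0.413,0.112,0.672],"trq":[-2.292,-5.714,0.557]}
{"k":14,"q":[0.908,1.288,-0.88],"qd":[0.842,4.322,-0.121],"tip":[-0.439,0.1,0.634],"trq":[-1.927,-6.791,0.572]}
{"k":15,"q":[0.923,1.374,-0.884],"qd":[0.71,4.325,-0.235],"tip":[-0.463,0.087,0.594],"trq":[-1.657,-7.906,0.698]}
{"k":16,"q":[0.936,1.461,-0.887],"qd":[0.582,4.34,-0.099],"tip":[-0.484,0.074,0.551],"trq":[-1.341,-8.962,0.726]}
{"k":17,"q":[0.946,1.547,-0.89],"qd":[0.433,4.321,-0.136],"tip":[-0.504,0.06,0.506],"trq":[-1.096,-10.01,0.809]}
{"k":18,"q":[0.954,1.633,-0.892],"qd":[0.279,4.299,-0.044],"tip":[-0.52,0.047,0.46],"trq":[-0.837,-10.986,0.835]}
{"k":19,"q":[0.957,1.719,-0.893],"qd":[0.105,4.251,-0.036],"tip":[-0.533,0.033,0.412],"trq":[-0.63,-11.911,0.881]}
{"k":20,"q":[0.958,1.803,-0.896],"qd":[-0.09,4.18,-0.106],"tip":[-0.542,0.02,0.364],"trq":[-0.478,-12.766,0.945]}
{"k":21,"q":[0.954,1.886,-0.896],"qd":[-0.294,4.108,-0.02],"tip":[-0.549,0.007,0.316],"trq":[-0.311,-13.496,0.942]}
{"k":22,"q":[0.946,1.967,-0.895],"qd":[-0.524,4.015,0.022],"tip":[-0.552,-0.006,0.267],"trq":[-0.184,-14.125,0.943]}
{"k":23,"q":[0.933,2.046,-0.895],"qd":[-0.772,3.918,0.192],"tip":[-0.551,-0.017,0.22],"trq":[-0.037,-14.605,0.886]}
{"k":24,"q":[0.914,2.123,-0.892],"qd":[-1.057,3.792,0.213],"tip":[-0.548,-0.028,0.173],"trq":[0.027,-14.981,0.875]}
{"k":25,"q":[0.89,2.198,-0.889],"qd":[-1.375,3.649,0.207],"tip":[-0.542,-0.038,0.128],"trq":[0.06,-15.213,0.862]}
{"k":26,"q":[0.859,2.269,-0.883],"qd":[-1.712,3.51,0.436],"tip":[-0.534,-0.047,0.085],"trq":[0.158,-15.238,0.755]}
{"k":27,"q":[0.821,2.338,-0.873],"qd":[-2.082,3.349,0.593],"tip":[-0.524,-0.054,0.044],"trq":[0.196,-15.12,0.668]}
{"k":28,"q":[0.776,2.403,-0.86],"qd":[-2.476,3.177,0.788],"tip":[-0.512,-0.06,0.006],"trq":[0.222,-14.827,0.563]}
{"k":29,"q":[0.722,2.465,-0.843],"qd":[-2.889,2.987,0.967],"tip":[-0.5,-0.065,-0.03],"trq":[0.215,-14.371,0.459]}
{"k":30,"q":[0.66,2.522,-0.822],"qd":[-3.308,2.779,1.125],"tip":[-0.486,-0.068,-0.062],"trq":[0.182,-13.754,0.359]}
{"k":31,"q":[0.59,2.576,-0.799],"qd":[-3.718,2.549,1.234],"tip":[-0.473,-0.069,-0.091],"trq":[0.124,-12.987,0.269]}
{"k":32,"q":[0.511,2.624,-0.774],"qd":[-4.099,2.295,1.268],"tip":[-0.46,-0.069,-0.116],"trq":[0.053,-12.081,0.196]}
{"k":33,"q":[0.426,2.667,-0.749],"qd":[-4.431,2.018,1.207],"tip":[-0.448,-0.068,-0.138],"trq":[-0.006,-11.045,0.143]}
{"k":34,"q":[0.334,2.705,-0.726],"qd":[-4.697,1.718,1.049],"tip":[-0.438,-0.066,-0.156],"trq":[-0.015,-9.878,0.108]}
{"k":35,"q":[0.238,2.736,-0.706],"qd":[-4.883,1.404,0.809],"tip":[-0.429,-0.065,-0.17],"trq":[0.073,-8.575,0.082]}
{"k":36,"q":[0.14,2.761,-0.692],"qd":[-4.987,1.084,0.523],"tip":[-0.421,-0.064,-0.182],"trq":[0.29,-7.135,0.056]}
{"k":37,"q":[0.039,2.78,-0.684],"qd":[-5.006,0.77,0.229],"tip":[-0.415,-0.064,-0.19],"trq":[0.643,-5.582,0.022]}
{"k":38,"q":[-0.06,2.793,-0.682],"qd":[-4.947,0.48,0.044],"tip":[-0.411,-0.066,-0.198],"trq":[1.135,-3.935,-0.056]}
{"k":39,"q":[-0.158,2.8,-0.682],"qd":[-4.814,0.217,-0.052],"tip":[-0.406,-0.069,-0.204],"trq":[1.704,-2.272,-0.164]}
{"k":40,"q":[-0.252,2.802,-0.684],"qd":[-4.615,-0.034,-0.251],"tip":[-0.402,-0.075,-0.209],"trq":[2.245,-0.715,-0.225]}
{"k":41,"q":[-0.342,2.799,-0.688],"qd":[-4.382,-0.226,-0.145],"tip":[-0.398,-0.082,-0.215],"trq":[2.878,0.822,-0.386]}
{"k":42,"q":[-0.427,2.793,-0.692],"qd":[-4.105,-0.415,-0.282],"tip":[-0.393,-0.091,-0.221],"trq":[3.401,2.141,-0.445]}
{"k":43,"q":[-0.506,2.783,-0.697],"qd":[-3.818,-0.559,-0.286],"tip":[-0.388,-0.101,-0.228],"trq":[3.946,3.35,-0.539]}
{"k":44,"q":[-0.579,2.771,-0.703],"qd":[-3.521,-0.673,-0.278],"tip":[-0.382,-0.111,-0.235],"trq":[4.46,4.4,-0.623]}
{"k":45,"q":[-0.647,2.756,-0.708],"qd":[-3.222,-0.755,-0.235],"tip":[-0.376,-0.121,-0.243],"trq":[4.941,5.293,-0.706]}
{"k":46,"q":[-0.708,2.741,-0.712],"qd":[-2.926,-0.808,-0.175],"tip":[-0.369,-0.131,-0.252]}


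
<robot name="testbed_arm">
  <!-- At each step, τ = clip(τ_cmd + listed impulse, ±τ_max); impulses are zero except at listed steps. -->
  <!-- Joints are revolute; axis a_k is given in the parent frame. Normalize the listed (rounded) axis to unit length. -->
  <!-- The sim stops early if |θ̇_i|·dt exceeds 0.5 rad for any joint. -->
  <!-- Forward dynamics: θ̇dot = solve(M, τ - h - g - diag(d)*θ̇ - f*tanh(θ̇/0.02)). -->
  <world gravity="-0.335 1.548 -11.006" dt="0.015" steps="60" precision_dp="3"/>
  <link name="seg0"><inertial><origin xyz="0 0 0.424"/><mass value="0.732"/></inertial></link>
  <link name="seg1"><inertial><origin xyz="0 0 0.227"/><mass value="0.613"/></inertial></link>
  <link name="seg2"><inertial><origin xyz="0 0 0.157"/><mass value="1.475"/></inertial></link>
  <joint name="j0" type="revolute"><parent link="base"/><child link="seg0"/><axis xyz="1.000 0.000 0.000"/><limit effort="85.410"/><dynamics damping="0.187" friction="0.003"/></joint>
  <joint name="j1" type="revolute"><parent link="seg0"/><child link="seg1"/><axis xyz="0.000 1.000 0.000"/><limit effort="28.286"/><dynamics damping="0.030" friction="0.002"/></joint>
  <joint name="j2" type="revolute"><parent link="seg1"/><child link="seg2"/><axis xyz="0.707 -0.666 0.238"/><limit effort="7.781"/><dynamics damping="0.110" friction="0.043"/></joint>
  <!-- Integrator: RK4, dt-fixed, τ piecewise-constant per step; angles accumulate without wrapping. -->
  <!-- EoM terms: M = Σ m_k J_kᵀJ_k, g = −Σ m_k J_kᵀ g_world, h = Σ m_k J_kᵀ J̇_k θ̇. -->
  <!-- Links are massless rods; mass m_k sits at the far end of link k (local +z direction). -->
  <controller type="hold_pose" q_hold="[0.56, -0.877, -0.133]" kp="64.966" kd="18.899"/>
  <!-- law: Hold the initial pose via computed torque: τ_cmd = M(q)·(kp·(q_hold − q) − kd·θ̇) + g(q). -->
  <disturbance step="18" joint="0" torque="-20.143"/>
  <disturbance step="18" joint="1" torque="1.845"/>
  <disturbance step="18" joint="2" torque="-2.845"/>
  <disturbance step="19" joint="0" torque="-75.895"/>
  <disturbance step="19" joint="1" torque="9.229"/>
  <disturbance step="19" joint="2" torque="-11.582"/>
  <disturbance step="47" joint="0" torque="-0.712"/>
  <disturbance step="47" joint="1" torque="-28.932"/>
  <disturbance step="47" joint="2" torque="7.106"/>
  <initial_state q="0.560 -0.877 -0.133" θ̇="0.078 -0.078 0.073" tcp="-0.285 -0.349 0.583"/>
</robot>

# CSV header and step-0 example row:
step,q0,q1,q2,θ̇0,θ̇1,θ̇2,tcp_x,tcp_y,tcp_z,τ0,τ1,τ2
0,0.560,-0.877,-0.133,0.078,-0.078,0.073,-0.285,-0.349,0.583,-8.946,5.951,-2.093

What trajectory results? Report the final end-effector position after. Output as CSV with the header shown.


step,q0,q1,q2,θ̇0,θ̇1,θ̇2,tcp_x,tcp_y,tcp_z,τ0,τ1,τ2
1,0.561,-0.878,-0.133,0.061,-0.067,0.007,-0.286,-0.349,0.583,-8.570,5.847,-2.018
2,0.562,-0.879,-0.133,0.042,-0.046,0.006,-0.286,-0.349,0.582,-8.279,5.767,-1.968
3,0.562,-0.880,-0.133,0.028,-0.031,0.006,-0.286,-0.350,0.582,-8.055,5.706,-1.929
4,0.563,-0.880,-0.133,0.018,-0.019,0.005,-0.286,-0.350,0.582,-7.883,5.659,-1.899
5,0.563,-0.880,-0.133,0.010,-0.010,0.005,-0.286,-0.350,0.582,-7.750,5.623,-1.876
6,0.563,-0.880,-0.133,0.004,-0.004,0.005,-0.286,-0.350,0.582,-7.648,5.595,-1.858
7,0.563,-0.880,-0.133,-0.000,0.001,0.005,-0.286,-0.350,0.582,-7.569,5.574,-1.844
8,0.563,-0.880,-0.133,-0.003,0.004,0.004,-0.286,-0.350,0.582,-7.509,5.558,-1.834
9,0.563,-0.880,-0.133,-0.006,0.007,0.004,-0.286,-0.350,0.582,-7.463,5.546,-1.825
10,0.563,-0.880,-0.133,-0.007,0.008,0.004,-0.286,-0.350,0.582,-7.427,5.536,-1.819
11,0.563,-0.880,-0.133,-0.008,0.010,0.004,-0.286,-0.350,0.582,-7.400,5.529,-1.814
12,0.563,-0.880,-0.133,-0.009,0.010,0.004,-0.286,-0.350,0.582,-7.380,5.524,-1.811
13,0.563,-0.880,-0.133,-0.009,0.011,0.004,-0.286,-0.350,0.582,-7.364,5.520,-1.808
14,0.563,-0.880,-0.133,-0.009,0.011,0.004,-0.286,-0.350,0.582,-7.352,5.517,-1.806
15,0.562,-0.880,-0.134,-0.009,0.011,0.004,-0.286,-0.350,0.582,-7.342,5.514,-1.804
16,0.562,-0.880,-0.134,-0.009,0.010,0.004,-0.286,-0.350,0.582,-7.335,5.513,-1.803
17,0.562,-0.880,-0.134,-0.009,0.010,0.004,-0.286,-0.350,0.582,-7.330,5.511,-1.802
18,0.562,-0.879,-0.134,-0.008,0.010,0.004,-0.286,-0.349,0.582,-27.469,7.355,-4.646
19,0.560,-0.879,-0.137,-0.267,0.034,-0.377,-0.285,-0.348,0.583,-77.329,14.200,-7.781
20,0.543,-0.863,-0.095,-1.952,2.091,5.728,-0.285,-0.343,0.588,19.393,2.343,0.912
21,0.519,-0.838,-0.030,-1.272,1.246,3.085,-0.283,-0.336,0.595,13.250,2.959,0.428
22,0.504,-0.823,0.005,-0.806,0.725,1.546,-0.282,-0.331,0.599,8.521,3.510,-0.033
23,0.494,-0.815,0.021,-0.486,0.396,0.659,-0.281,-0.327,0.603,4.877,3.977,-0.431
24,0.488,-0.811,0.027,-0.264,0.185,0.151,-0.280,-0.325,0.605,2.065,4.356,-0.761
25,0.486,-0.809,0.027,-0.116,0.062,-0.073,-0.280,-0.323,0.606,-0.106,4.656,-1.036
26,0.484,-0.808,0.026,-0.021,0.000,-0.114,-0.280,-0.323,0.607,-1.783,4.889,-1.266
27,0.485,-0.809,0.024,0.047,-0.042,-0.130,-0.279,-0.323,0.607,-3.077,5.067,-1.445
28,0.486,-0.810,0.022,0.095,-0.070,-0.135,-0.280,-0.323,0.607,-4.075,5.203,-1.582
29,0.487,-0.811,0.020,0.128,-0.089,-0.134,-0.280,-0.324,0.606,-4.846,5.305,-1.688
30,0.489,-0.812,0.018,0.150,-0.101,-0.131,-0.280,-0.325,0.605,-5.439,5.382,-1.768
31,0.492,-0.814,0.016,0.163,-0.108,-0.126,-0.280,-0.326,0.604,-5.896,5.440,-1.829
32,0.494,-0.815,0.014,0.171,-0.111,-0.122,-0.281,-0.327,0.603,-6.248,5.483,-1.875
33,0.497,-0.817,0.012,0.174,-0.112,-0.117,-0.281,-0.328,0.602,-6.517,5.514,-1.910
34,0.500,-0.819,0.010,0.174,-0.111,-0.113,-0.281,-0.329,0.601,-6.723,5.537,-1.936
35,0.502,-0.820,0.009,0.171,-0.109,-0.109,-0.281,-0.331,0.600,-6.881,5.554,-1.955
36,0.505,-0.822,0.007,0.167,-0.106,-0.105,-0.282,-0.332,0.599,-7.001,5.566,-1.969
37,0.507,-0.824,0.006,0.161,-0.103,-0.102,-0.282,-0.333,0.598,-7.092,5.574,-1.979
38,0.509,-0.825,0.004,0.155,-0.099,-0.099,-0.282,-0.334,0.597,-7.161,5.579,-1.986
39,0.512,-0.827,0.003,0.148,-0.095,-0.096,-0.283,-0.335,0.596,-7.213,5.583,-1.990
40,0.514,-0.828,0.001,0.142,-0.091,-0.094,-0.283,-0.336,0.595,-7.251,5.585,-1.993
41,0.516,-0.829,-0.000,0.135,-0.087,-0.091,-0.283,-0.337,0.594,-7.279,5.586,-1.995
42,0.518,-0.831,-0.001,0.128,-0.083,-0.089,-0.283,-0.338,0.594,-7.300,5.586,-1.995
43,0.520,-0.832,-0.003,0.121,-0.080,-0.087,-0.284,-0.339,0.593,-7.315,5.585,-1.995
44,0.522,-0.833,-0.004,0.114,-0.076,-0.085,-0.284,-0.340,0.592,-7.325,5.584,-1.994
45,0.523,-0.834,-0.005,0.108,-0.072,-0.083,-0.284,-0.340,0.591,-7.332,5.583,-1.993
46,0.525,-0.835,-0.007,0.102,-0.069,-0.081,-0.284,-0.341,0.591,-7.337,5.581,-1.992
47,0.526,-0.836,-0.008,0.096,-0.065,-0.079,-0.284,-0.342,0.590,-8.052,-23.352,5.116
48,0.527,-0.849,-0.006,0.039,-1.714,0.302,-0.288,-0.341,0.586,-7.117,14.051,-4.047
49,0.528,-0.872,-0.004,0.069,-1.273,0.020,-0.294,-0.338,0.580,-7.128,12.131,-3.554
50,0.529,-0.888,-0.004,0.075,-0.906,-0.065,-0.298,-0.336,0.576,-7.131,10.642,-3.189
51,0.530,-0.900,-0.005,0.072,-0.612,-0.062,-0.300,-0.335,0.572,-7.130,9.489,-2.916
52,0.531,-0.907,-0.006,0.069,-0.391,-0.064,-0.302,-0.334,0.570,-7.129,8.595,-2.703
53,0.532,-0.912,-0.007,0.066,-0.227,-0.068,-0.303,-0.334,0.569,-7.128,7.903,-2.537
54,0.533,-0.914,-0.008,0.063,-0.105,-0.072,-0.304,-0.334,0.568,-7.128,7.368,-2.408
55,0.534,-0.915,-0.009,0.060,-0.015,-0.076,-0.304,-0.335,0.568,-7.130,6.954,-2.308
56,0.535,-0.915,-0.010,0.057,0.049,-0.079,-0.304,-0.335,0.567,-7.133,6.635,-2.230
57,0.536,-0.914,-0.011,0.055,0.095,-0.081,-0.303,-0.336,0.568,-7.138,6.388,-2.169
58,0.537,-0.912,-0.013,0.052,0.126,-0.082,-0.303,-0.336,0.568,-7.143,6.197,-2.122
59,0.538,-0.910,-0.014,0.049,0.147,-0.082,-0.302,-0.337,0.568,-7.149,6.050,-2.085
60,0.538,-0.908,-0.015,0.046,0.160,-0.081,-0.302,-0.338,0.569,,,
# final tcp position (m): -0.302 -0.338 0.569


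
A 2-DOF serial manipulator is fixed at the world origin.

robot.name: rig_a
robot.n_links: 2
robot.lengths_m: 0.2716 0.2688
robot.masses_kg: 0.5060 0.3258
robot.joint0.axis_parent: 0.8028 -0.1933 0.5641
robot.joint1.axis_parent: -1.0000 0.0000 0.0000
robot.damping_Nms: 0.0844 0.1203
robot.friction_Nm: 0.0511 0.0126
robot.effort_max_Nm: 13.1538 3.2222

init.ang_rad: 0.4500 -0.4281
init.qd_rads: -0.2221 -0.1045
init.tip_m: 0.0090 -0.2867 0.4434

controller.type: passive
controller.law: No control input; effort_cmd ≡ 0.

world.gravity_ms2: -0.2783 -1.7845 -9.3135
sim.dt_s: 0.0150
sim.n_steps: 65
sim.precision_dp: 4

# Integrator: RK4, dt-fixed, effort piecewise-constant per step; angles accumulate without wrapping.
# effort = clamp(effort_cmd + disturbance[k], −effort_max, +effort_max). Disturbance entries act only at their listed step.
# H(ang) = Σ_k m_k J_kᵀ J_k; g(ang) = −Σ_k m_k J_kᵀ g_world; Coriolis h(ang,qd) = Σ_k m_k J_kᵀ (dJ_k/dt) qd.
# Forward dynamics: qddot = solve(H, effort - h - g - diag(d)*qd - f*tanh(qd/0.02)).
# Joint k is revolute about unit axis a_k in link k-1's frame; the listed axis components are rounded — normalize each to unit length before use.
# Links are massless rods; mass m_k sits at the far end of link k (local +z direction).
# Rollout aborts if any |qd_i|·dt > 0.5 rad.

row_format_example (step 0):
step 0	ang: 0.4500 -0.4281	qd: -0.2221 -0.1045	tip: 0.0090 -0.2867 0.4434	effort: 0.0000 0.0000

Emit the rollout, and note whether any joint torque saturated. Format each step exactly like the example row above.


step 1	ang: 0.4488 -0.4295	qd: 0.0453 -0.1015	tip: 0.0090 -0.2865 0.4434	effort: 0.0000 0.0000
step 2	ang: 0.4511 -0.4316	qd: 0.2622 -0.1735	tip: 0.0093 -0.2877 0.4425	effort: 0.0000 0.0000
step 3	ang: 0.4566 -0.4347	qd: 0.4791 -0.2413	tip: 0.0099 -0.2902 0.4406	effort: 0.0000 0.0000
step 4	ang: 0.4654 -0.4388	qd: 0.6977 -0.3029	tip: 0.0109 -0.2940 0.4378	effort: 0.0000 0.0000
step 5	ang: 0.4776 -0.4437	qd: 0.9197 -0.3567	tip: 0.0123 -0.2990 0.4340	effort: 0.0000 0.0000
step 6	ang: 0.4931 -0.4494	qd: 1.1463 -0.4015	tip: 0.0140 -0.3053 0.4291	effort: 0.0000 0.0000
step 7	ang: 0.5120 -0.4557	qd: 1.3787 -0.4363	tip: 0.0163 -0.3126 0.4232	effort: 0.0000 0.0000
step 8	ang: 0.5345 -0.4625	qd: 1.6180 -0.4599	tip: 0.0190 -0.3210 0.4162	effort: 0.0000 0.0000
step 9	ang: 0.5606 -0.4695	qd: 1.8652 -0.4713	tip: 0.0222 -0.3305 0.4081	effort: 0.0000 0.0000
step 10	ang: 0.5905 -0.4765	qd: 2.1211 -0.4696	tip: 0.0262 -0.3408 0.3987	effort: 0.0000 0.0000
step 11	ang: 0.6243 -0.4835	qd: 2.3864 -0.4536	tip: 0.0308 -0.3519 0.3880	effort: 0.0000 0.0000
step 12	ang: 0.6621 -0.4901	qd: 2.6616 -0.4223	tip: 0.0362 -0.3636 0.3759	effort: 0.0000 0.0000
step 13	ang: 0.7041 -0.4961	qd: 2.9470 -0.3746	tip: 0.0426 -0.3758 0.3624	effort: 0.0000 0.0000
step 14	ang: 0.7506 -0.5012	qd: 3.2428 -0.3096	tip: 0.0499 -0.3884 0.3475	effort: 0.0000 0.0000
step 15	ang: 0.8015 -0.5053	qd: 3.5488 -0.2263	tip: 0.0583 -0.4011 0.3309	effort: 0.0000 0.0000
step 16	ang: 0.8571 -0.5079	qd: 3.8644 -0.1239	tip: 0.0680 -0.4137 0.3128	effort: 0.0000 0.0000
step 17	ang: 0.9175 -0.5089	qd: 4.1873 -0.0054	tip: 0.0788 -0.4259 0.2931	effort: 0.0000 0.0000
step 18	ang: 0.9826 -0.5082	qd: 4.5042 0.1005	tip: 0.0911 -0.4376 0.2717	effort: 0.0000 0.0000
step 19	ang: 1.0526 -0.5057	qd: 4.8288 0.2293	tip: 0.1047 -0.4482 0.2487	effort: 0.0000 0.0000
step 20	ang: 1.1275 -0.5012	qd: 5.1599 0.3831	tip: 0.1199 -0.4577 0.2242	effort: 0.0000 0.0000
step 21	ang: 1.2074 -0.4941	qd: 5.4938 0.5588	tip: 0.1365 -0.4655 0.1982	effort: 0.0000 0.0000
step 22	ang: 1.2924 -0.4843	qd: 5.8263 0.7527	tip: 0.1546 -0.4713 0.1709	effort: 0.0000 0.0000
step 23	ang: 1.3822 -0.4715	qd: 6.1526 0.9606	tip: 0.1740 -0.4749 0.1425	effort: 0.0000 0.0000
step 24	ang: 1.4769 -0.4555	qd: 6.4676 1.1772	tip: 0.1948 -0.4758 0.1132	effort: 0.0000 0.0000
step 25	ang: 1.5761 -0.4362	qd: 6.7655 1.3963	tip: 0.2167 -0.4737 0.0834	effort: 0.0000 0.0000
step 26	ang: 1.6797 -0.4136	qd: 7.0404 1.6107	tip: 0.2396 -0.4685 0.0532	effort: 0.0000 0.0000
step 27	ang: 1.7872 -0.3879	qd: 7.2861 1.8124	tip: 0.2632 -0.4598 0.0232	effort: 0.0000 0.0000
step 28	ang: 1.8981 -0.3593	qd: 7.4964 1.9931	tip: 0.2872 -0.4474 -0.0064	effort: 0.0000 0.0000
step 29	ang: 2.0119 -0.3283	qd: 7.6659 2.1443	tip: 0.3114 -0.4313 -0.0352	effort: 0.0000 0.0000
step 30	ang: 2.1279 -0.2952	qd: 7.7895 2.2586	tip: 0.3353 -0.4116 -0.0626	effort: 0.0000 0.0000
step 31	ang: 2.2453 -0.2607	qd: 7.8637 2.3298	tip: 0.3586 -0.3882 -0.0884	effort: 0.0000 0.0000
step 32	ang: 2.3635 -0.2255	qd: 7.8862 2.3541	tip: 0.3811 -0.3613 -0.1120	effort: 0.0000 0.0000
step 33	ang: 2.4817 -0.1903	qd: 7.8566 2.3302	tip: 0.4024 -0.3313 -0.1332	effort: 0.0000 0.0000
step 34	ang: 2.5990 -0.1559	qd: 7.7760 2.2595	tip: 0.4221 -0.2986 -0.1516	effort: 0.0000 0.0000
step 35	ang: 2.7147 -0.1228	qd: 7.6469 2.1460	tip: 0.4401 -0.2635 -0.1669	effort: 0.0000 0.0000
step 36	ang: 2.8282 -0.0917	qd: 7.4730 1.9956	tip: 0.4561 -0.2266 -0.1790	effort: 0.0000 0.0000
step 37	ang: 2.9387 -0.0630	qd: 7.2587 1.8155	tip: 0.4700 -0.1885 -0.1878	effort: 0.0000 0.0000
step 38	ang: 3.0457 -0.0373	qd: 7.0090 1.6136	tip: 0.4818 -0.1498 -0.1933	effort: 0.0000 0.0000
step 39	ang: 3.1488 -0.0147	qd: 6.7288 1.3978	tip: 0.4914 -0.1111 -0.1956	effort: 0.0000 0.0000
step 40	ang: 3.2475 0.0046	qd: 6.4230 1.1754	tip: 0.4988 -0.0728 -0.1948	effort: 0.0000 0.0000
step 41	ang: 3.3414 0.0206	qd: 6.0962 0.9526	tip: 0.5042 -0.0356 -0.1912	effort: 0.0000 0.0000
step 42	ang: 3.4303 0.0332	qd: 5.7525 0.7348	tip: 0.5076 0.0002 -0.1851	effort: 0.0000 0.0000
step 43	ang: 3.5139 0.0426	qd: 5.3956 0.5262	tip: 0.5093 0.0341 -0.1769	effort: 0.0000 0.0000
step 44	ang: 3.5921 0.0491	qd: 5.0290 0.3298	tip: 0.5095 0.0660 -0.1670	effort: 0.0000 0.0000
step 45	ang: 3.6647 0.0526	qd: 4.6555 0.1478	tip: 0.5084 0.0954 -0.1557	effort: 0.0000 0.0000
step 46	ang: 3.7317 0.0536	qd: 4.2806 -0.0115	tip: 0.5062 0.1225 -0.1434	effort: 0.0000 0.0000
step 47	ang: 3.7932 0.0525	qd: 3.9169 -0.1218	tip: 0.5032 0.1469 -0.1306	effort: 0.0000 0.0000
step 48	ang: 3.8492 0.0499	qd: 3.5491 -0.2237	tip: 0.4995 0.1689 -0.1175	effort: 0.0000 0.0000
step 49	ang: 3.8997 0.0459	qd: 3.1789 -0.3171	tip: 0.4954 0.1883 -0.1047	effort: 0.0000 0.0000
step 50	ang: 3.9446 0.0405	qd: 2.8087 -0.4007	tip: 0.4912 0.2053 -0.0922	effort: 0.0000 0.0000
step 51	ang: 3.9840 0.0339	qd: 2.4401 -0.4737	tip: 0.4869 0.2200 -0.0804	effort: 0.0000 0.0000
step 52	ang: 4.0178 0.0263	qd: 2.0745 -0.5354	tip: 0.4828 0.2325 -0.0695	effort: 0.0000 0.0000
step 53	ang: 4.0462 0.0179	qd: 1.7133 -0.5857	tip: 0.4789 0.2430 -0.0596	effort: 0.0000 0.0000
step 54	ang: 4.0692 0.0088	qd: 1.3573 -0.6243	tip: 0.4755 0.2516 -0.0510	effort: 0.0000 0.0000
step 55	ang: 4.0870 -0.0008	qd: 1.0075 -0.6510	tip: 0.4726 0.2584 -0.0436	effort: 0.0000 0.0000
step 56	ang: 4.0995 -0.0107	qd: 0.6646 -0.6656	tip: 0.4703 0.2635 -0.0376	effort: 0.0000 0.0000
step 57	ang: 4.1069 -0.0207	qd: 0.3294 -0.6680	tip: 0.4686 0.2671 -0.0331	effort: 0.0000 0.0000
step 58	ang: 4.1094 -0.0306	qd: 0.0063 -0.6515	tip: 0.4676 0.2691 -0.0301	effort: 0.0000 0.0000
step 59	ang: 4.1074 -0.0398	qd: -0.2687 -0.5619	tip: 0.4673 0.2697 -0.0287	effort: 0.0000 0.0000
step 60	ang: 4.1014 -0.0475	qd: -0.5367 -0.4685	tip: 0.4676 0.2690 -0.0288	effort: 0.0000 0.0000
step 61	ang: 4.0913 -0.0539	qd: -0.8009 -0.3761	tip: 0.4686 0.2670 -0.0305	effort: 0.0000 0.0000
step 62	ang: 4.0774 -0.0588	qd: -1.0592 -0.2811	tip: 0.4703 0.2636 -0.0336	effort: 0.0000 0.0000
step 63	ang: 4.0596 -0.0623	qd: -1.3098 -0.1809	tip: 0.4725 0.2588 -0.0382	effort: 0.0000 0.0000
step 64	ang: 4.0381 -0.0642	qd: -1.5514 -0.0737	tip: 0.4753 0.2526 -0.0442	effort: 0.0000 0.0000
step 65	ang: 4.0131 -0.0645	qd: -1.7876 0.0296	tip: 0.4786 0.2450 -0.0514
any joint saturated: no


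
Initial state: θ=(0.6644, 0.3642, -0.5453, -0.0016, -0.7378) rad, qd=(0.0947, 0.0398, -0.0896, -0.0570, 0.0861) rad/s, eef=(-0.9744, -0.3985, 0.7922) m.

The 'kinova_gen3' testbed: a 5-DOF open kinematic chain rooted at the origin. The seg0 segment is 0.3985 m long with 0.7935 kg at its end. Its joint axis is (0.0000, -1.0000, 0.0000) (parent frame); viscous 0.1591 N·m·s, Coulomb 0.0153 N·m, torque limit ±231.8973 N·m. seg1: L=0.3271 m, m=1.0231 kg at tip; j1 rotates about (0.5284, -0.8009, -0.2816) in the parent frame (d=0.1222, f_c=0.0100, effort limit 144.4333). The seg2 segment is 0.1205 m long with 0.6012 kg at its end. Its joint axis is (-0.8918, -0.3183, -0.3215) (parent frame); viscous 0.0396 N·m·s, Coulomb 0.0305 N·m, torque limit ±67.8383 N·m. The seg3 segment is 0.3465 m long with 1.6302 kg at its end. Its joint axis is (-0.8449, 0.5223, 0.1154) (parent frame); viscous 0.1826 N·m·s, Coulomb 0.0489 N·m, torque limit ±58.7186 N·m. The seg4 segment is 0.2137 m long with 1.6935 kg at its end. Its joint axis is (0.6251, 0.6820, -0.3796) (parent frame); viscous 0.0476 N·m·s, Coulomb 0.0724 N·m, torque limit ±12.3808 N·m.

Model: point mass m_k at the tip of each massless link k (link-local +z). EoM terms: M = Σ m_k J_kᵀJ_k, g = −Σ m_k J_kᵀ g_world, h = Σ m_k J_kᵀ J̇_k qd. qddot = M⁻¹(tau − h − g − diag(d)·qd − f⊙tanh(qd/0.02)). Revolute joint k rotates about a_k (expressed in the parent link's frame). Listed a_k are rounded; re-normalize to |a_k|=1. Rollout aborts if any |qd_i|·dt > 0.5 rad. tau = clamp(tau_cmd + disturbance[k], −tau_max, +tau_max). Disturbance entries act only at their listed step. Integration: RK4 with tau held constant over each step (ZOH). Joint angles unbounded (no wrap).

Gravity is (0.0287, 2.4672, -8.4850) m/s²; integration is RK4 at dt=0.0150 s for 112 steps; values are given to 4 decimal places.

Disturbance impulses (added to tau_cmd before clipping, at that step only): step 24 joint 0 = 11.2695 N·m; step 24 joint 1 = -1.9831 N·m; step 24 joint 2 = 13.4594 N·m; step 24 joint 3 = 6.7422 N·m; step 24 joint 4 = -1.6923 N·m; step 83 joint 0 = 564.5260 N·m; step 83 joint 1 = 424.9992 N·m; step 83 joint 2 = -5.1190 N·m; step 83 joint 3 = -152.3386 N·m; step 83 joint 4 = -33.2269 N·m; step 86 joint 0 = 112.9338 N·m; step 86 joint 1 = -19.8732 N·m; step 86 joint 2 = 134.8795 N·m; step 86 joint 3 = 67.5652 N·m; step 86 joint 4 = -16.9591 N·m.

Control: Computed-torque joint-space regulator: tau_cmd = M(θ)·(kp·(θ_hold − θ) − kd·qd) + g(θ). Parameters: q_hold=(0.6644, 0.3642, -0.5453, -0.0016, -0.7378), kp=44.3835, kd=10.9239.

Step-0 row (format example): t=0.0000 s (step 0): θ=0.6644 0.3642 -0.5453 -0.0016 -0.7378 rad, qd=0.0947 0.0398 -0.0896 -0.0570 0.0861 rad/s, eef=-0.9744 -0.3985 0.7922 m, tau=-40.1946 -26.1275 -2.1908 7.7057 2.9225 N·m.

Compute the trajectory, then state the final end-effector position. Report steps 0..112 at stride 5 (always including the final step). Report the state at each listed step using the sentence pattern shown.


t=0.0750 s (step 5): θ=0.6688 0.3668 -0.5505 -0.0025 -0.7365 rad, qd=0.0279 0.0230 -0.0342 -0.0051 0.0021 rad/s, eef=-0.9766 -0.4025 0.7856 m, tau=-37.2571 -23.7997 -2.5070 6.7748 2.8267 N·m.
t=0.1500 s (step 10): θ=0.6695 0.3678 -0.5514 -0.0027 -0.7364 rad, qd=-0.0020 0.0037 0.0029 -0.0001 -0.0007 rad/s, eef=-0.9772 -0.4034 0.7840 m, tau=-35.3717 -22.2988 -2.6798 6.1879 2.7478 N·m.
t=0.2250 s (step 15): θ=0.6690 0.3675 -0.5508 -0.0026 -0.7365 rad, qd=-0.0104 -0.0096 0.0124 0.0029 -0.0015 rad/s, eef=-0.9770 -0.4030 0.7848 m, tau=-34.2695 -21.4127 -2.7590 5.8490 2.6983 N·m.
t=0.3000 s (step 20): θ=0.6681 0.3666 -0.5498 -0.0023 -0.7366 rad, qd=-0.0117 -0.0141 0.0135 0.0035 -0.0015 rad/s, eef=-0.9764 -0.4020 0.7865 m, tau=-33.6889 -20.9400 -2.7944 5.6711 2.6725 N·m.
t=0.3750 s (step 25): θ=0.6673 0.3655 -0.5473 -0.0021 -0.7367 rad, qd=-0.0091 -0.0146 0.2100 0.0039 -0.0027 rad/s, eef=-0.9763 -0.4003 0.7882 m, tau=-35.3491 -20.3906 -5.0894 4.4480 2.9482 N·m.
t=0.4500 s (step 30): θ=0.6668 0.3645 -0.5373 -0.0017 -0.7369 rad, qd=-0.0054 -0.0128 0.0699 0.0051 -0.0020 rad/s, eef=-0.9792 -0.3946 0.7898 m, tau=-34.4836 -20.4806 -4.0915 4.9276 2.8160 N·m.
t=0.5250 s (step 35): θ=0.6664 0.3637 -0.5350 -0.0014 -0.7370 rad, qd=-0.0048 -0.0084 0.0023 0.0016 -0.0006 rad/s, eef=-0.9795 -0.3930 0.7910 m, tau=-33.9570 -20.5801 -3.4415 5.2540 2.7356 N·m.
t=0.6000 s (step 40): θ=0.6659 0.3634 -0.5358 -0.0015 -0.7369 rad, qd=-0.0081 -0.0002 -0.0187 -0.0030 0.0009 rad/s, eef=-0.9788 -0.3933 0.7917 m, tau=-33.6715 -20.6698 -3.0745 5.4543 2.6953 N·m.
t=0.6750 s (step 45): θ=0.6653 0.3635 -0.5374 -0.0018 -0.7369 rad, qd=-0.0087 0.0042 -0.0234 -0.0040 0.0010 rad/s, eef=-0.9777 -0.3943 0.7921 m, tau=-33.5392 -20.7413 -2.8808 5.5696 2.6765 N·m.
t=0.7500 s (step 50): θ=0.6647 0.3639 -0.5391 -0.0021 -0.7368 rad, qd=-0.0073 0.0051 -0.0212 -0.0038 0.0009 rad/s, eef=-0.9767 -0.3954 0.7923 m, tau=-33.4945 -20.7933 -2.7901 5.6308 2.6691 N·m.
t=0.8250 s (step 55): θ=0.6642 0.3643 -0.5405 -0.0023 -0.7367 rad, qd=-0.0053 0.0043 -0.0167 -0.0032 0.0008 rad/s, eef=-0.9759 -0.3964 0.7923 m, tau=-33.4941 -20.8283 -2.7574 5.6592 2.6677 N·m.
t=0.9000 s (step 60): θ=0.6639 0.3645 -0.5416 -0.0025 -0.7367 rad, qd=-0.0032 0.0029 -0.0123 -0.0024 0.0006 rad/s, eef=-0.9753 -0.3972 0.7923 m, tau=-33.5121 -20.8500 -2.7535 5.6694 2.6689 N·m.
t=0.9750 s (step 65): θ=0.6637 0.3647 -0.5424 -0.0027 -0.7367 rad, qd=-0.0015 0.0015 -0.0087 -0.0016 0.0004 rad/s, eef=-0.9750 -0.3977 0.7923 m, tau=-33.5344 -20.8623 -2.7614 5.6705 2.6707 N·m.
t=1.0500 s (step 70): θ=0.6637 0.3648 -0.5430 -0.0028 -0.7366 rad, qd=-0.0003 0.0003 -0.0061 -0.0009 0.0002 rad/s, eef=-0.9747 -0.3980 0.7923 m, tau=-33.5545 -20.8681 -2.7723 5.6677 2.6724 N·m.
t=1.1250 s (step 75): θ=0.6637 0.3648 -0.5434 -0.0028 -0.7366 rad, qd=0.0005 -0.0005 -0.0044 -0.0005 0.0001 rad/s, eef=-0.9746 -0.3982 0.7923 m, tau=-33.5701 -20.8699 -2.7825 5.6637 2.6738 N·m.
t=1.2000 s (step 80): θ=0.6637 0.3647 -0.5436 -0.0028 -0.7366 rad, qd=0.0009 -0.0010 -0.0031 -0.0001 0.0000 rad/s, eef=-0.9745 -0.3984 0.7922 m, tau=-33.5811 -20.8695 -2.7904 5.6599 2.6747 N·m.
t=1.2750 s (step 85): θ=0.7211 0.2768 -0.5698 -0.0896 -0.7822 rad, qd=2.1562 -3.2193 -1.0011 -3.1865 -1.3980 rad/s, eef=-0.9777 -0.4047 0.7709 m, tau=-73.8876 -44.7229 -2.5378 15.4903 4.9010 N·m.
t=1.3500 s (step 90): θ=0.8981 0.0821 -0.7691 -0.0367 -1.0496 rad, qd=1.5612 -1.4692 -2.0860 1.5502 -2.3848 rad/s, eef=-0.9832 -0.3769 0.7232 m, tau=-69.1462 -25.9217 -11.1105 3.4735 5.9941 N·m.
t=1.4250 s (step 95): θ=0.9482 0.0373 -0.8368 0.0257 -1.1124 rad, qd=-0.0142 0.0749 -0.0348 0.3222 0.1777 rad/s, eef=-0.9849 -0.3617 0.7148 m, tau=-51.0864 -20.0729 -7.0407 3.0789 4.3199 N·m.
t=1.5000 s (step 100): θ=0.9190 0.0721 -0.8076 0.0345 -1.0682 rad, qd=-0.6621 0.7637 0.6800 0.0008 0.8753 rad/s, eef=-0.9865 -0.3645 0.7275 m, tau=-40.2407 -18.0913 -4.7262 3.5846 3.3691 N·m.
t=1.5750 s (step 105): θ=0.8610 0.1398 -0.7497 0.0340 -0.9951 rad, qd=-0.8298 0.9758 0.8115 -0.0081 1.0175 rad/s, eef=-0.9865 -0.3731 0.7455 m, tau=-34.4650 -17.6683 -3.3699 4.1097 2.8729 N·m.
t=1.6500 s (step 110): θ=0.8011 0.2104 -0.6919 0.0331 -0.9226 rad, qd=-0.7438 0.8786 0.7062 -0.0112 0.8842 rad/s, eef=-0.9843 -0.3816 0.7617 m, tau=-31.9191 -17.9579 -2.6369 4.5540 2.6735 N·m.
t=1.6800 s (step 112): θ=0.7798 0.2356 -0.6718 0.0328 -0.8975 rad, qd=-0.6760 0.7979 0.6335 -0.0113 0.7878 rad/s, eef=-0.9830 -0.3845 0.7670 m.
final eef position (m): -0.9830 -0.3845 0.7670


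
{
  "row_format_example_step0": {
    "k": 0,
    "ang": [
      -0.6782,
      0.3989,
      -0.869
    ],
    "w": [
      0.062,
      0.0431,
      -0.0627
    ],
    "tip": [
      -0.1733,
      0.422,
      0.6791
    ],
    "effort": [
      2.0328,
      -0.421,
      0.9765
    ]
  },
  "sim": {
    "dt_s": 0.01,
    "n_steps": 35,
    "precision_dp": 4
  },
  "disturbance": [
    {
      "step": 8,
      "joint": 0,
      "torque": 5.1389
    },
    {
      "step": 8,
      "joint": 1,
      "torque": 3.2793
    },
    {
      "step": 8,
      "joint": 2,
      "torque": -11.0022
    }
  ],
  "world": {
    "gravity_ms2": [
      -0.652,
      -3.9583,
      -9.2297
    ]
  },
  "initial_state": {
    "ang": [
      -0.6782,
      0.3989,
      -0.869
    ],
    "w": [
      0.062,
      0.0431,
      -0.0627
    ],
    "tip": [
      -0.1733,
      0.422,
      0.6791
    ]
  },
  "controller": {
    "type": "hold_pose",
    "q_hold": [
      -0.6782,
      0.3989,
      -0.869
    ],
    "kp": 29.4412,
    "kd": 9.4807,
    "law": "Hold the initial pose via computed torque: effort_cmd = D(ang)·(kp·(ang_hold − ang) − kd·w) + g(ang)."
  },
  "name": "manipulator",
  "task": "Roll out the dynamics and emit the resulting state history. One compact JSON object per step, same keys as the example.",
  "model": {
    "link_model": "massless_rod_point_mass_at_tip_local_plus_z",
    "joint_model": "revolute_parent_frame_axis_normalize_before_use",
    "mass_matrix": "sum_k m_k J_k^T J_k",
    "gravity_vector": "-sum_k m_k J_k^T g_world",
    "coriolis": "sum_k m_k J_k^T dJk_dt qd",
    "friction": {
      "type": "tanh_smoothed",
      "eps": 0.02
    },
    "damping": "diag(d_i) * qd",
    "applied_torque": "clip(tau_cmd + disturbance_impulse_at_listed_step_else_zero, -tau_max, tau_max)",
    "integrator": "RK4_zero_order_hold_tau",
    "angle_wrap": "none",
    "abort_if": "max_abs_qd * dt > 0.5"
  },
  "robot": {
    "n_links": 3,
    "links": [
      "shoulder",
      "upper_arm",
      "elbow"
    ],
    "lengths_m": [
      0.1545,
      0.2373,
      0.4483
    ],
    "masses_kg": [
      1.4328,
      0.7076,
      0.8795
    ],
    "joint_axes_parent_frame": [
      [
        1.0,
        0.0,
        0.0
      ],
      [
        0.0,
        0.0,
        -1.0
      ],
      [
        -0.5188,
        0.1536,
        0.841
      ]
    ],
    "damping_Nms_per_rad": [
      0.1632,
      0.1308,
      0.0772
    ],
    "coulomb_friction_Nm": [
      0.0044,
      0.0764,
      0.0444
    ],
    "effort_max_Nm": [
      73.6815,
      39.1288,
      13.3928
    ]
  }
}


{"k":1,"ang":[-0.6777,0.3991,-0.8696],"w":[0.0559,0.037,-0.0481],"tip":[-0.1735,0.4216,0.6793],"effort":[2.052,-0.4219,0.9696]}
{"k":2,"ang":[-0.6772,0.3992,-0.8701],"w":[0.0513,0.0371,-0.0332],"tip":[-0.1736,0.4213,0.6794],"effort":[2.0705,-0.4232,0.9633]}
{"k":3,"ang":[-0.6767,0.3994,-0.8705],"w":[0.0464,0.0342,-0.0222],"tip":[-0.1737,0.421,0.6796],"effort":[2.0883,-0.4245,0.958]}
{"k":4,"ang":[-0.6763,0.3995,-0.8708],"w":[0.0416,0.0304,-0.0148],"tip":[-0.1738,0.4207,0.6797],"effort":[2.1054,-0.4261,0.9539]}
{"k":5,"ang":[-0.676,0.3995,-0.871],"w":[0.0371,0.0274,-0.0093],"tip":[-0.1738,0.4204,0.6798],"effort":[2.1217,-0.4279,0.9508]}
{"k":6,"ang":[-0.6756,0.3996,-0.8711],"w":[0.033,0.0254,-0.005],"tip":[-0.1739,0.4202,0.6799],"effort":[2.1374,-0.4299,0.9483]}
{"k":7,"ang":[-0.6754,0.3996,-0.8713],"w":[0.0294,0.024,-0.0016],"tip":[-0.1739,0.42,0.6801],"effort":[2.1524,-0.432,0.9463]}
{"k":8,"ang":[-0.6751,0.3996,-0.8714],"w":[0.026,0.023,0.0011],"tip":[-0.1739,0.4199,0.6801],"effort":[7.3056,2.8452,-10.0576]}
{"k":9,"ang":[-0.6749,0.3998,-0.8819],"w":[0.0389,0.07,-2.0806],"tip":[-0.1763,0.4189,0.6795],"effort":[1.6819,-0.7569,2.0047]}
{"k":10,"ang":[-0.6745,0.4003,-0.9016],"w":[0.0368,0.0259,-1.8546],"tip":[-0.1806,0.4172,0.6783],"effort":[1.7206,-0.7401,1.9404]}
{"k":11,"ang":[-0.6741,0.4004,-0.919],"w":[0.0418,0.0349,-1.6294],"tip":[-0.1845,0.4157,0.6771],"effort":[1.7588,-0.7273,1.8793]}
{"k":12,"ang":[-0.6737,0.4006,-0.9344],"w":[0.0424,0.0317,-1.4285],"tip":[-0.1878,0.4143,0.6761],"effort":[1.796,-0.7141,1.8214]}
{"k":13,"ang":[-0.6733,0.4008,-0.9478],"w":[0.0424,0.0332,-1.2436],"tip":[-0.1908,0.4131,0.6752],"effort":[1.8318,-0.7017,1.7666]}
{"k":14,"ang":[-0.673,0.401,-0.9594],"w":[0.0408,0.0323,-1.076],"tip":[-0.1933,0.4121,0.6744],"effort":[1.866,-0.6896,1.7149]}
{"k":15,"ang":[-0.6726,0.4012,-0.9695],"w":[0.0385,0.0322,-0.923],"tip":[-0.1955,0.4112,0.6737],"effort":[1.8984,-0.6781,1.6662]}
{"k":16,"ang":[-0.6722,0.4013,-0.9781],"w":[0.0356,0.0316,-0.7839],"tip":[-0.1974,0.4104,0.673],"effort":[1.929,-0.667,1.6202]}
{"k":17,"ang":[-0.6719,0.4015,-0.9853],"w":[0.0324,0.031,-0.6574],"tip":[-0.199,0.4098,0.6725],"effort":[1.9576,-0.6564,1.577]}
{"k":18,"ang":[-0.6717,0.4016,-0.9914],"w":[0.029,0.0303,-0.5425],"tip":[-0.2003,0.4092,0.6721],"effort":[1.9845,-0.6462,1.5362]}
{"k":19,"ang":[-0.6714,0.4018,-0.9964],"w":[0.0255,0.0295,-0.4384],"tip":[-0.2014,0.4087,0.6717],"effort":[2.0095,-0.6365,1.4979]}
{"k":20,"ang":[-0.6712,0.4019,-1.0004],"w":[0.022,0.0288,-0.344],"tip":[-0.2023,0.4084,0.6714],"effort":[2.0327,-0.6271,1.4618]}
{"k":21,"ang":[-0.671,0.402,-1.0034],"w":[0.0187,0.0281,-0.2587],"tip":[-0.203,0.4081,0.6712],"effort":[2.0543,-0.6182,1.4278]}
{"k":22,"ang":[-0.6709,0.4022,-1.0057],"w":[0.0155,0.0274,-0.1818],"tip":[-0.2035,0.4079,0.671],"effort":[2.0744,-0.6097,1.3958]}
{"k":23,"ang":[-0.6708,0.4023,-1.0072],"w":[0.0125,0.0267,-0.1125],"tip":[-0.2038,0.4077,0.6709],"effort":[2.0931,-0.6015,1.3657]}
{"k":24,"ang":[-0.6707,0.4024,-1.0081],"w":[0.0098,0.0259,-0.0502],"tip":[-0.204,0.4076,0.6708],"effort":[2.1104,-0.5937,1.3374]}
{"k":25,"ang":[-0.6707,0.4024,-1.0084],"w":[0.0065,0.0218,0.0026],"tip":[-0.2041,0.4076,0.6708],"effort":[2.1264,-0.5862,1.3115]}
{"k":26,"ang":[-0.6707,0.4024,-1.0083],"w":[0.0015,0.008,0.0361],"tip":[-0.2041,0.4076,0.6708],"effort":[2.1414,-0.5804,1.2919]}
{"k":27,"ang":[-0.6707,0.4023,-1.0079],"w":[-0.0038,-0.0078,0.0596],"tip":[-0.2039,0.4076,0.6709],"effort":[2.1554,-0.5756,1.276]}
{"k":28,"ang":[-0.6707,0.4023,-1.0071],"w":[-0.0076,-0.0176,0.0813],"tip":[-0.2038,0.4077,0.6709],"effort":[2.1685,-0.5716,1.2613]}
{"k":29,"ang":[-0.6708,0.4022,-1.0061],"w":[-0.0104,-0.0235,0.1017],"tip":[-0.2036,0.4078,0.671],"effort":[2.1808,-0.568,1.2475]}
{"k":30,"ang":[-0.6709,0.4021,-1.005],"w":[-0.0125,-0.0269,0.1203],"tip":[-0.2033,0.4079,0.6711],"effort":[2.1924,-0.5647,1.2345]}
{"k":31,"ang":[-0.671,0.402,-1.0036],"w":[-0.014,-0.028,0.1374],"tip":[-0.203,0.408,0.6712],"effort":[2.2034,-0.5618,1.2222]}
{"k":32,"ang":[-0.6711,0.4019,-1.0021],"w":[-0.0152,-0.0283,0.1525],"tip":[-0.2027,0.4082,0.6713],"effort":[2.2137,-0.559,1.2106]}
{"k":33,"ang":[-0.6712,0.4018,-1.0004],"w":[-0.0162,-0.0286,0.1655],"tip":[-0.2023,0.4084,0.6714],"effort":[2.2234,-0.5564,1.1996]}
{"k":34,"ang":[-0.6713,0.4016,-0.9987],"w":[-0.017,-0.0287,0.1767],"tip":[-0.2019,0.4085,0.6715],"effort":[2.2327,-0.5539,1.1893]}
{"k":35,"ang":[-0.6715,0.4015,-0.9968],"w":[-0.0178,-0.0289,0.186],"tip":[-0.2015,0.4087,0.6717]}


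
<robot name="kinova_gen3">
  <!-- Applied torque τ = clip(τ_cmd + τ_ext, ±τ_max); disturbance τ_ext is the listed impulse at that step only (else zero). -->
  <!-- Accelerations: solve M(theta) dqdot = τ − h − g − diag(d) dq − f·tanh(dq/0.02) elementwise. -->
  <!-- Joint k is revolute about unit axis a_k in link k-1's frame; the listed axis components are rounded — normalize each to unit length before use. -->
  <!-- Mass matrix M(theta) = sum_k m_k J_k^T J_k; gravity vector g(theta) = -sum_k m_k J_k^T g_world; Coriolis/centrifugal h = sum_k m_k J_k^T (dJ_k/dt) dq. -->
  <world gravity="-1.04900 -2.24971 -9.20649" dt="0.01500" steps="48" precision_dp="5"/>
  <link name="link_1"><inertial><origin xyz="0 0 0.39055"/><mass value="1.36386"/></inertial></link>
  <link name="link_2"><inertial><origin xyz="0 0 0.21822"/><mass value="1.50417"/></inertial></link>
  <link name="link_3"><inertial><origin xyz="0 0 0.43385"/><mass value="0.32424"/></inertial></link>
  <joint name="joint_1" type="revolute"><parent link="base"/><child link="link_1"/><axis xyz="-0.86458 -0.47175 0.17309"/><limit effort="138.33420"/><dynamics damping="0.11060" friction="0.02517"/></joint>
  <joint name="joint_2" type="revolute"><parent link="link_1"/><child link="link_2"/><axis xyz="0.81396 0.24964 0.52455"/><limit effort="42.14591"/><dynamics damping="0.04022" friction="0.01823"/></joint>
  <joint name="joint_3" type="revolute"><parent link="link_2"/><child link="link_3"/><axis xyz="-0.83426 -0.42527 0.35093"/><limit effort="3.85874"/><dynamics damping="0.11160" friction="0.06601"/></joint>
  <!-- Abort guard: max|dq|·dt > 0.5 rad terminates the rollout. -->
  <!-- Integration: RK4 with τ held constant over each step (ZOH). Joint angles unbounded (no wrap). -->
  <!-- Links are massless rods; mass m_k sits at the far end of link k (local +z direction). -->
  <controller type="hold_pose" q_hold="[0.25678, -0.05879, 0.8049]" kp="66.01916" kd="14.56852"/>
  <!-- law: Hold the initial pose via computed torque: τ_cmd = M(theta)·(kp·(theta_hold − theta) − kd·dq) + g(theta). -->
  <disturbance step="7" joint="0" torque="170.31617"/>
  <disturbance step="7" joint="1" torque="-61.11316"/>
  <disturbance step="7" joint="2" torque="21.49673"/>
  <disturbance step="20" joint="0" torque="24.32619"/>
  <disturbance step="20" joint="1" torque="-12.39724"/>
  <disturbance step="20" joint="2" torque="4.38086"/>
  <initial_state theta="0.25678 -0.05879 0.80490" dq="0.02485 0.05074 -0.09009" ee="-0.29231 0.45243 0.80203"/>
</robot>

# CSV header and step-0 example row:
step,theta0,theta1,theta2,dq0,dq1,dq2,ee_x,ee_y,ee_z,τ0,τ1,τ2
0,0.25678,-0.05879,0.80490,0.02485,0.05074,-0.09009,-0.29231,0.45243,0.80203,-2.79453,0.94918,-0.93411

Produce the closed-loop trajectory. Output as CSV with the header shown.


step,theta0,theta1,theta2,dq0,dq1,dq2,ee_x,ee_y,ee_z,τ0,τ1,τ2
1,0.25710,-0.05808,0.80392,0.01739,0.04422,-0.04110,-0.29230,0.45220,0.80247,-2.79172,0.96465,-0.96102
2,0.25731,-0.05747,0.80356,0.01142,0.03590,-0.01011,-0.29236,0.45202,0.80270,-2.78989,0.97789,-0.98006
3,0.25745,-0.05702,0.80349,0.00678,0.02345,-0.00237,-0.29242,0.45190,0.80282,-2.78922,0.98906,-0.98778
4,0.25752,-0.05675,0.80347,0.00345,0.01290,-0.00069,-0.29246,0.45183,0.80289,-2.78959,0.99794,-0.99182
5,0.25756,-0.05661,0.80346,0.00128,0.00569,0.00005,-0.29248,0.45179,0.80292,-2.79064,1.00444,-0.99453
6,0.25757,-0.05656,0.80347,-0.00002,0.00118,0.00052,-0.29248,0.45177,0.80293,-2.79202,1.00896,-0.99641
7,0.25756,-0.05656,0.80348,-0.00076,-0.00155,0.00083,-0.29248,0.45177,0.80293,138.33420,-42.14591,3.85874
8,0.27262,-0.06947,0.76917,2.00420,-1.74215,-4.59798,-0.29294,0.46301,0.80195,-34.94097,10.81868,-2.18509
9,0.29923,-0.09253,0.70882,1.54684,-1.31951,-3.43415,-0.29405,0.48241,0.79949,-30.30969,9.34144,-2.16491
10,0.31956,-0.10962,0.66458,1.16602,-0.95293,-2.45894,-0.29548,0.49675,0.79671,-26.24128,8.06349,-2.09064
11,0.33466,-0.12164,0.63366,0.84986,-0.64731,-1.66436,-0.29702,0.50711,0.79400,-22.67905,6.96010,-1.98535
12,0.34544,-0.12951,0.61345,0.58840,-0.40130,-1.03233,-0.29851,0.51434,0.79158,-19.57043,6.00866,-1.86548
13,0.35265,-0.13408,0.60168,0.37339,-0.20920,-0.54020,-0.29983,0.51909,0.78958,-16.86675,5.18912,-1.74209
14,0.35694,-0.13612,0.59642,0.19793,-0.06313,-0.16454,-0.30091,0.52186,0.78805,-14.52330,4.48404,-1.62222
15,0.35884,-0.13627,0.59604,0.05513,0.03486,0.09862,-0.30173,0.52306,0.78699,-12.49924,3.88115,-1.50371
16,0.35880,-0.13542,0.59856,-0.05988,0.07919,0.23546,-0.30213,0.52305,0.78649,-10.76394,3.36963,-1.37413
17,0.35723,-0.13398,0.60283,-0.14897,0.11192,0.33304,-0.30213,0.52209,0.78652,-9.28229,2.93239,-1.26130
18,0.35449,-0.13213,0.60833,-0.21705,0.13429,0.40005,-0.30179,0.52040,0.78698,-8.01799,2.55998,-1.16418
19,0.35086,-0.13001,0.61466,-0.26751,0.14890,0.44358,-0.30119,0.51814,0.78779,-6.94399,2.24412,-1.08154
20,0.34658,-0.12771,0.62150,-0.30330,0.15773,0.46927,-0.30038,0.51546,0.78886,18.29005,-10.41974,3.36880
21,0.34178,-0.13473,0.62712,-0.33419,-1.08553,0.28783,-0.29888,0.51622,0.78700,-10.80013,4.56760,-1.95163
22,0.33675,-0.14860,0.63203,-0.33789,-0.76772,0.36487,-0.29689,0.51960,0.78280,-9.33787,3.96298,-1.75854
23,0.33169,-0.15820,0.63787,-0.33799,-0.51367,0.41232,-0.29511,0.52127,0.77995,-8.08849,3.44446,-1.59061
24,0.32665,-0.16437,0.64426,-0.33446,-0.31088,0.43846,-0.29354,0.52158,0.77824,-7.02629,3.00107,-1.44600
25,0.32168,-0.16781,0.65092,-0.32759,-0.14962,0.44937,-0.29215,0.52083,0.77746,-6.12775,2.62314,-1.32260
26,0.31685,-0.16910,0.65766,-0.31789,-0.02237,0.44943,-0.29092,0.51927,0.77743,-5.37166,2.30227,-1.21821
27,0.31216,-0.16873,0.66431,-0.30773,0.06886,0.43674,-0.28983,0.51709,0.77798,-4.73897,2.03728,-1.13072
28,0.30764,-0.16719,0.67073,-0.29580,0.13736,0.41925,-0.28883,0.51449,0.77898,-4.21275,1.81599,-1.05816
29,0.30330,-0.16474,0.67687,-0.28209,0.18942,0.40005,-0.28793,0.51158,0.78031,-3.77812,1.63076,-0.99857
30,0.29918,-0.16161,0.68271,-0.26713,0.22792,0.38003,-0.28712,0.50846,0.78187,-3.42201,1.47665,-0.95018
31,0.29530,-0.15799,0.68826,-0.25140,0.25527,0.35979,-0.28640,0.50524,0.78358,-3.13296,1.34933,-0.91140
32,0.29165,-0.15402,0.69350,-0.23528,0.27346,0.33978,-0.28575,0.50196,0.78539,-2.90098,1.24500,-0.88082
33,0.28824,-0.14984,0.69844,-0.21909,0.28419,0.32027,-0.28518,0.49870,0.78723,-2.71736,1.16033,-0.85719
34,0.28508,-0.14555,0.70310,-0.20308,0.28889,0.30145,-0.28468,0.49549,0.78906,-2.57452,1.09240,-0.83942
35,0.28215,-0.14122,0.70748,-0.18745,0.28876,0.28342,-0.28425,0.49237,0.79085,-2.46593,1.03868,-0.82655
36,0.27945,-0.13692,0.71160,-0.17236,0.28481,0.26625,-0.28387,0.48936,0.79259,-2.38593,0.99694,-0.81776
37,0.27697,-0.13270,0.71546,-0.15790,0.27790,0.24997,-0.28355,0.48648,0.79425,-2.32964,0.96527,-0.81231
38,0.27471,-0.12860,0.71909,-0.14416,0.26874,0.23456,-0.28328,0.48375,0.79581,-2.29287,0.94200,-0.80959
39,0.27264,-0.12466,0.72250,-0.13119,0.25792,0.22001,-0.28306,0.48117,0.79727,-2.27205,0.92569,-0.80907
40,0.27077,-0.12088,0.72569,-0.11901,0.24594,0.20629,-0.28289,0.47876,0.79864,-2.26411,0.91510,-0.81029
41,0.26907,-0.11729,0.72868,-0.10765,0.23321,0.19336,-0.28275,0.47650,0.79989,-2.26646,0.90918,-0.81287
42,0.26753,-0.11389,0.73149,-0.09708,0.22005,0.18120,-0.28264,0.47440,0.80105,-2.27689,0.90702,-0.81649
43,0.26615,-0.11069,0.73412,-0.08730,0.20674,0.16976,-0.28257,0.47246,0.80210,-2.29355,0.90784,-0.82088
44,0.26491,-0.10769,0.73658,-0.07828,0.19348,0.15899,-0.28253,0.47068,0.80305,-2.31487,0.91101,-0.82581
45,0.26380,-0.10489,0.73889,-0.07000,0.18045,0.14887,-0.28251,0.46904,0.80391,-2.33957,0.91596,-0.83109
46,0.26281,-0.10228,0.74105,-0.06242,0.16778,0.13936,-0.28251,0.46753,0.80468,-2.36656,0.92224,-0.83657
47,0.26192,-0.09986,0.74307,-0.05551,0.15556,0.13043,-0.28254,0.46616,0.80536,-2.39495,0.92947,-0.84214
48,0.26114,-0.09761,0.74496,-0.04923,0.14386,0.12203,-0.28257,0.46492,0.80597,,,
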